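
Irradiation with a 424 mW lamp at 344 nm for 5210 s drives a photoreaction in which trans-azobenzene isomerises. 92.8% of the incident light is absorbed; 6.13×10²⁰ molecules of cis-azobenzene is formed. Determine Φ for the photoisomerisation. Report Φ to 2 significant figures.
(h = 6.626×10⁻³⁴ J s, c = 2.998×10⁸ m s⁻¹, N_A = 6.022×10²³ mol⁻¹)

Φ = 0.17

Product: 6.13×10²⁰ / 6.022×10²³ = 0.001018 mol.
Photon energy at 344 nm: hc/λ = (6.626×10⁻³⁴)(2.998×10⁸)/(344×10⁻⁹) = 5.775×10⁻¹⁹ J.
Energy delivered: (424 mW)(5210 s) = 2209 J.
Photons incident: 2209 / 5.775×10⁻¹⁹ = 3.825×10²¹, i.e. 3.825×10²¹/6.022×10²³ = 0.006352 mol.
Photons absorbed: 0.928 × 0.006352 = 0.005895 mol.
Φ = 0.001018 mol / 0.005895 mol photons = 0.17.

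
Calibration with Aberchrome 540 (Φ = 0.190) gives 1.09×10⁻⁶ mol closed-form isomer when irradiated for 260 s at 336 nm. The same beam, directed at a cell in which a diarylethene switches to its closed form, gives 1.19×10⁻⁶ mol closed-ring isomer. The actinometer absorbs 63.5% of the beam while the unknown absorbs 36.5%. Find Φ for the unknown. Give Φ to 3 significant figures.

Φ = 0.361

Photons absorbed by the actinometer: 1.09×10⁻⁶ / 0.190 = 5.737×10⁻⁶ mol.
Incident flux: 5.737×10⁻⁶ / 0.635 = 9.035×10⁻⁶ einstein.
Absorbed by unknown: 0.365 × 9.035×10⁻⁶ = 3.298×10⁻⁶ mol.
Φ(unknown) = 1.19×10⁻⁶ / 3.298×10⁻⁶ = 0.361.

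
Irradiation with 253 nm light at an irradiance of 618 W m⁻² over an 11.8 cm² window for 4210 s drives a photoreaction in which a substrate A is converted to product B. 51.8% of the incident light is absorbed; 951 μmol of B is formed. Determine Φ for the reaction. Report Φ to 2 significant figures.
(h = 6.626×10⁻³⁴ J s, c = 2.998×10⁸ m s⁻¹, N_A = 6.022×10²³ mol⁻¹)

Product: 951 μmol = 9.51×10⁻⁴ mol.
Photon energy at 253 nm: hc/λ = (6.626×10⁻³⁴)(2.998×10⁸)/(253×10⁻⁹) = 7.852×10⁻¹⁹ J.
Energy delivered: (618 W m⁻²)(11.8×10⁻⁴ m²)(4210 s) = 3070 J.
Photons incident: 3070 / 7.852×10⁻¹⁹ = 3.910×10²¹, i.e. 3.910×10²¹/6.022×10²³ = 0.006493 mol.
Photons absorbed: 0.518 × 0.006493 = 0.003363 mol.
Φ = 9.51×10⁻⁴ mol / 0.003363 mol photons = 0.28.

Φ = 0.28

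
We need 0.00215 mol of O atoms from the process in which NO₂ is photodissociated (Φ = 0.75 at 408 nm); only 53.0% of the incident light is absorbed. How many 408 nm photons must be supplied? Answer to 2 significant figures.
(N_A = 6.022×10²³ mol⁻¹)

3.3×10²¹ photons

Photons that must be absorbed: 0.00215 / 0.75 = 0.002867 mol.
Incident photons needed: 0.002867 / 0.530 = 0.005409 mol.
Photon count: 0.005409 × 6.022×10²³ = 3.3×10²¹.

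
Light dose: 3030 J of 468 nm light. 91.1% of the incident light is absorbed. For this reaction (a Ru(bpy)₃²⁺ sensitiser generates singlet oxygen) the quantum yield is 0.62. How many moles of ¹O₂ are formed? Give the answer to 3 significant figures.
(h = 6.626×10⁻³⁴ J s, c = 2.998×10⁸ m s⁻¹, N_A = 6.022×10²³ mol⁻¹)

Photon energy at 468 nm: hc/λ = (6.626×10⁻³⁴)(2.998×10⁸)/(468×10⁻⁹) = 4.245×10⁻¹⁹ J.
Photons incident: 3030 / 4.245×10⁻¹⁹ = 7.138×10²¹, i.e. 7.138×10²¹/6.022×10²³ = 0.01185 mol.
Photons absorbed: 0.911 × 0.01185 = 0.01080 mol.
Product: Φ × n_abs = 0.62 × 0.01080 = 0.006696 mol.

0.00670 mol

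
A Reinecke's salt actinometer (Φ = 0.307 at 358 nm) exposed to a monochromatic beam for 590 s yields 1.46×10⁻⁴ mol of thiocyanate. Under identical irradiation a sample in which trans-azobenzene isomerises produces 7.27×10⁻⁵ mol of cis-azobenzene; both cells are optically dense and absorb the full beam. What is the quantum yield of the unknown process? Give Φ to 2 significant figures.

Φ = 0.15

Photons absorbed by the actinometer: 1.46×10⁻⁴ / 0.307 = 4.756×10⁻⁴ mol.
Φ(unknown) = 7.27×10⁻⁵ / 4.756×10⁻⁴ = 0.15.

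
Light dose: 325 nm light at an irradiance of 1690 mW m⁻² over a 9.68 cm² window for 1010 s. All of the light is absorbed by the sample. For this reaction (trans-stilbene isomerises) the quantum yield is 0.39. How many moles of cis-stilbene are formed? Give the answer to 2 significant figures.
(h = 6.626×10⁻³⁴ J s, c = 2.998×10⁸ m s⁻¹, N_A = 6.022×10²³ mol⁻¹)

Photon energy at 325 nm: hc/λ = (6.626×10⁻³⁴)(2.998×10⁸)/(325×10⁻⁹) = 6.112×10⁻¹⁹ J.
Energy delivered: (1690 mW m⁻²)(9.68×10⁻⁴ m²)(1010 s) = 1.652 J.
Photons incident: 1.652 / 6.112×10⁻¹⁹ = 2.703×10¹⁸, i.e. 2.703×10¹⁸/6.022×10²³ = 4.489×10⁻⁶ mol.
Product: Φ × n_abs = 0.39 × 4.489×10⁻⁶ = 1.751×10⁻⁶ mol.

1.8×10⁻⁶ mol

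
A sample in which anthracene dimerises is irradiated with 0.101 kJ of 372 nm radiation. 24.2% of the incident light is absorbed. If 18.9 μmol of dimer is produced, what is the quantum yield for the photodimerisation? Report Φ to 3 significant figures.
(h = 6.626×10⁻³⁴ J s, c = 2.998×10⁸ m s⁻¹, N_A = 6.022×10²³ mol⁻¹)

Φ = 0.249

Product: 18.9 μmol = 1.89×10⁻⁵ mol.
Photon energy at 372 nm: hc/λ = (6.626×10⁻³⁴)(2.998×10⁸)/(372×10⁻⁹) = 5.340×10⁻¹⁹ J.
Incident energy: 0.101 kJ = 101 J.
Photons incident: 101 / 5.340×10⁻¹⁹ = 1.891×10²⁰, i.e. 1.891×10²⁰/6.022×10²³ = 3.140×10⁻⁴ mol.
Photons absorbed: 0.242 × 3.140×10⁻⁴ = 7.599×10⁻⁵ mol.
Φ = 1.89×10⁻⁵ mol / 7.599×10⁻⁵ mol photons = 0.249.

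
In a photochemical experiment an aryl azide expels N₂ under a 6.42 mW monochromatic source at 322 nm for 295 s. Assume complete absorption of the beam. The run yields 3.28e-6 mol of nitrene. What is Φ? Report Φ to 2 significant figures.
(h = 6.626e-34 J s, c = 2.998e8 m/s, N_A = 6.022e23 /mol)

Photon energy at 322 nm: hc/λ = (6.626e-34)(2.998e8)/(322e-9) = 6.169e-19 J.
Energy delivered: (6.42 mW)(295 s) = 1.894 J.
Photons incident: 1.894 / 6.169e-19 = 3.070e18, i.e. 3.070e18/6.022e23 = 5.098e-6 mol.
Φ = 3.28e-6 mol / 5.098e-6 mol photons = 0.64.

Φ = 0.64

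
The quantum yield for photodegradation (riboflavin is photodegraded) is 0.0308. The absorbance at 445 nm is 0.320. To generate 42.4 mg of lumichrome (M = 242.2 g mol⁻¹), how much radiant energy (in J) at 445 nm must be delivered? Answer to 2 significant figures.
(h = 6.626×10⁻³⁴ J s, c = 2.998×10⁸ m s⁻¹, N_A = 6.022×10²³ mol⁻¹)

2900 J

Product: 42.4 mg / 242.2 g mol⁻¹ = 1.751×10⁻⁴ mol.
Photons that must be absorbed: 1.751×10⁻⁴ / 0.0308 = 0.005685 mol.
Fraction absorbed: 1 − 10^(−0.320) = 0.5214.
Incident photons needed: 0.005685 / 0.5214 = 0.01090 mol.
Photon energy: hc/λ = 4.464×10⁻¹⁹ J; per mole, 2.688×10⁵ J mol⁻¹.
Energy required: 0.01090 × 2.688×10⁵ = 2900 J.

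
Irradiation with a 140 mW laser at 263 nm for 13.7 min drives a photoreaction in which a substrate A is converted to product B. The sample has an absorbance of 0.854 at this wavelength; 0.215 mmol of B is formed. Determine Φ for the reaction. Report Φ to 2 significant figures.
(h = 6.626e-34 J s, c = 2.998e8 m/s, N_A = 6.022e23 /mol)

Φ = 0.99

Product: 0.215 mmol = 2.15e-4 mol.
Photon energy at 263 nm: hc/λ = (6.626e-34)(2.998e8)/(263e-9) = 7.553e-19 J.
Energy delivered: (140 mW)(822 s) = 115.1 J.
Photons incident: 115.1 / 7.553e-19 = 1.524e20, i.e. 1.524e20/6.022e23 = 2.531e-4 mol.
Fraction absorbed: 1 − 10^(−0.854) = 0.8600.
Photons absorbed: 0.8600 × 2.531e-4 = 2.177e-4 mol.
Φ = 2.15e-4 mol / 2.177e-4 mol photons = 0.99.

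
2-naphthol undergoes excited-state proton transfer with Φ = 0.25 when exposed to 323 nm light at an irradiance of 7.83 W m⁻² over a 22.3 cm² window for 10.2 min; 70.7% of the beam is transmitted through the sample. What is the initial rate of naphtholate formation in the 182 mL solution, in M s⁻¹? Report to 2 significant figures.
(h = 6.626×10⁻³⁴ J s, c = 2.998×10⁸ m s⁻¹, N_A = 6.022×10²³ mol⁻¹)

1.9×10⁻⁸ M s⁻¹

Photon energy at 323 nm: hc/λ = (6.626×10⁻³⁴)(2.998×10⁸)/(323×10⁻⁹) = 6.150×10⁻¹⁹ J.
Energy delivered: (7.83 W m⁻²)(22.3×10⁻⁴ m²)(612 s) = 10.69 J.
Photons incident: 10.69 / 6.150×10⁻¹⁹ = 1.738×10¹⁹, i.e. 1.738×10¹⁹/6.022×10²³ = 2.886×10⁻⁵ mol.
Fraction absorbed: 1 − 70.7/100 = 0.2930.
Photons absorbed: 0.2930 × 2.886×10⁻⁵ = 8.456×10⁻⁶ mol.
Product formed: 0.25 × 8.456×10⁻⁶ = 2.114×10⁻⁶ mol.
Rate: 2.114×10⁻⁶ mol / (612 s × 0.182 L) = 1.9×10⁻⁸ M s⁻¹.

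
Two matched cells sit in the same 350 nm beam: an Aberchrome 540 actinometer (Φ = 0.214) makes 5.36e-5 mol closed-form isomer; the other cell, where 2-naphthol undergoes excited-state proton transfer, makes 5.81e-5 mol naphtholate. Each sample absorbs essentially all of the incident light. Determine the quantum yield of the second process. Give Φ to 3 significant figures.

Φ = 0.232

Photons absorbed by the actinometer: 5.36e-5 / 0.214 = 2.505e-4 mol.
Φ(unknown) = 5.81e-5 / 2.505e-4 = 0.232.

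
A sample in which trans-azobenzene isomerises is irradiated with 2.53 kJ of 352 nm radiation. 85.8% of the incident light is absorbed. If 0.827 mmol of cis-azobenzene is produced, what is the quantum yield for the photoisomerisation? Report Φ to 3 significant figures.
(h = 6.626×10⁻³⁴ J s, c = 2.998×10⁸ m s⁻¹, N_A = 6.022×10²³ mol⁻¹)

Φ = 0.129

Product: 0.827 mmol = 8.27×10⁻⁴ mol.
Photon energy at 352 nm: hc/λ = (6.626×10⁻³⁴)(2.998×10⁸)/(352×10⁻⁹) = 5.643×10⁻¹⁹ J.
Incident energy: 2.53 kJ = 2530 J.
Photons incident: 2530 / 5.643×10⁻¹⁹ = 4.483×10²¹, i.e. 4.483×10²¹/6.022×10²³ = 0.007444 mol.
Photons absorbed: 0.858 × 0.007444 = 0.006387 mol.
Φ = 8.27×10⁻⁴ mol / 0.006387 mol photons = 0.129.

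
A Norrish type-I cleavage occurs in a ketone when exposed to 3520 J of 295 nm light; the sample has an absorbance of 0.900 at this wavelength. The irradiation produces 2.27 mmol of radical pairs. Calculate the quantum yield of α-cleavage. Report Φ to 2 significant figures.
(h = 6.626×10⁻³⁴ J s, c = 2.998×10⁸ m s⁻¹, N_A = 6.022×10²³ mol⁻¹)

Φ = 0.30

Product: 2.27 mmol = 0.00227 mol.
Photon energy at 295 nm: hc/λ = (6.626×10⁻³⁴)(2.998×10⁸)/(295×10⁻⁹) = 6.734×10⁻¹⁹ J.
Photons incident: 3520 / 6.734×10⁻¹⁹ = 5.227×10²¹, i.e. 5.227×10²¹/6.022×10²³ = 0.008680 mol.
Fraction absorbed: 1 − 10^(−0.900) = 0.8741.
Photons absorbed: 0.8741 × 0.008680 = 0.007587 mol.
Φ = 0.00227 mol / 0.007587 mol photons = 0.30.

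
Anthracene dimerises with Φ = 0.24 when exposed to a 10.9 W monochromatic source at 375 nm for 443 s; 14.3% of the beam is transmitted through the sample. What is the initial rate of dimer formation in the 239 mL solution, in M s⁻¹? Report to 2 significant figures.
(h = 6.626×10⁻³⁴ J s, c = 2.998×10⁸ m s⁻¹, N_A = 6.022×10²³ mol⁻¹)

2.9×10⁻⁵ M s⁻¹

Photon energy at 375 nm: hc/λ = (6.626×10⁻³⁴)(2.998×10⁸)/(375×10⁻⁹) = 5.297×10⁻¹⁹ J.
Energy delivered: (10.9 W)(443 s) = 4829 J.
Photons incident: 4829 / 5.297×10⁻¹⁹ = 9.116×10²¹, i.e. 9.116×10²¹/6.022×10²³ = 0.01514 mol.
Fraction absorbed: 1 − 14.3/100 = 0.8570.
Photons absorbed: 0.8570 × 0.01514 = 0.01297 mol.
Product formed: 0.24 × 0.01297 = 0.003113 mol.
Rate: 0.003113 mol / (443 s × 0.239 L) = 2.9×10⁻⁵ M s⁻¹.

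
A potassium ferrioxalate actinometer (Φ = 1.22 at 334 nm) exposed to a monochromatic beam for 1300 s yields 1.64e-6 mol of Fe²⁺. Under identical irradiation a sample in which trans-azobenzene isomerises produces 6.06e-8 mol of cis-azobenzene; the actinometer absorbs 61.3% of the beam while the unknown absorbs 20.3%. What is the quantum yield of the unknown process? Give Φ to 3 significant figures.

Φ = 0.136

Photons absorbed by the actinometer: 1.64e-6 / 1.22 = 1.344e-6 mol.
Incident flux: 1.344e-6 / 0.613 = 2.192e-6 einstein.
Absorbed by unknown: 0.203 × 2.192e-6 = 4.450e-7 mol.
Φ(unknown) = 6.06e-8 / 4.450e-7 = 0.136.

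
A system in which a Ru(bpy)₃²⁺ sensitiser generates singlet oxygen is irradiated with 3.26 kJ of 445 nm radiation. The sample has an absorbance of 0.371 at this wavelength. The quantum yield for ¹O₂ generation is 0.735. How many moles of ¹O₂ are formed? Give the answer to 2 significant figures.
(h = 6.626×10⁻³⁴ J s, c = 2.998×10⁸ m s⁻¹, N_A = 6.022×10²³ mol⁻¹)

Photon energy at 445 nm: hc/λ = (6.626×10⁻³⁴)(2.998×10⁸)/(445×10⁻⁹) = 4.464×10⁻¹⁹ J.
Incident energy: 3.26 kJ = 3260 J.
Photons incident: 3260 / 4.464×10⁻¹⁹ = 7.303×10²¹, i.e. 7.303×10²¹/6.022×10²³ = 0.01213 mol.
Fraction absorbed: 1 − 10^(−0.371) = 0.5744.
Photons absorbed: 0.5744 × 0.01213 = 0.006967 mol.
Product: Φ × n_abs = 0.735 × 0.006967 = 0.005121 mol.

0.0051 mol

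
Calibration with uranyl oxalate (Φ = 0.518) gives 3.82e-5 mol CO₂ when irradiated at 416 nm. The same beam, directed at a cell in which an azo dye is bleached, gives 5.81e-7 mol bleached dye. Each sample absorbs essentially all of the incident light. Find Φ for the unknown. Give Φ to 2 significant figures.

Photons absorbed by the actinometer: 3.82e-5 / 0.518 = 7.375e-5 mol.
Φ(unknown) = 5.81e-7 / 7.375e-5 = 0.0079.

Φ = 0.0079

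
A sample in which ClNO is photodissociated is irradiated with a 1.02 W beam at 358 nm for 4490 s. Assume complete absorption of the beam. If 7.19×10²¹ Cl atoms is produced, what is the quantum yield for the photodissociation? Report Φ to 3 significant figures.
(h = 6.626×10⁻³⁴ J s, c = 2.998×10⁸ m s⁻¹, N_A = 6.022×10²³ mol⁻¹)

Φ = 0.871

Product: 7.19×10²¹ / 6.022×10²³ = 0.01194 mol.
Photon energy at 358 nm: hc/λ = (6.626×10⁻³⁴)(2.998×10⁸)/(358×10⁻⁹) = 5.549×10⁻¹⁹ J.
Energy delivered: (1.02 W)(4490 s) = 4580 J.
Photons incident: 4580 / 5.549×10⁻¹⁹ = 8.254×10²¹, i.e. 8.254×10²¹/6.022×10²³ = 0.01371 mol.
Φ = 0.01194 mol / 0.01371 mol photons = 0.871.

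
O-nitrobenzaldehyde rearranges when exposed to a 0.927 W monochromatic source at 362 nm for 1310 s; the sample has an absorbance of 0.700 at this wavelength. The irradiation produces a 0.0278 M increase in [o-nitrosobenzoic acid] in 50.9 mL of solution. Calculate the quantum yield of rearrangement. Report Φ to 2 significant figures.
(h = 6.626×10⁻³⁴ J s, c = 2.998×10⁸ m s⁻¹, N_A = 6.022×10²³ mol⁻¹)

Product: (0.0278 M)(0.0509 L) = 0.001415 mol.
Photon energy at 362 nm: hc/λ = (6.626×10⁻³⁴)(2.998×10⁸)/(362×10⁻⁹) = 5.487×10⁻¹⁹ J.
Energy delivered: (0.927 W)(1310 s) = 1214 J.
Photons incident: 1214 / 5.487×10⁻¹⁹ = 2.213×10²¹, i.e. 2.213×10²¹/6.022×10²³ = 0.003675 mol.
Fraction absorbed: 1 − 10^(−0.700) = 0.8005.
Photons absorbed: 0.8005 × 0.003675 = 0.002942 mol.
Φ = 0.001415 mol / 0.002942 mol photons = 0.48.

Φ = 0.48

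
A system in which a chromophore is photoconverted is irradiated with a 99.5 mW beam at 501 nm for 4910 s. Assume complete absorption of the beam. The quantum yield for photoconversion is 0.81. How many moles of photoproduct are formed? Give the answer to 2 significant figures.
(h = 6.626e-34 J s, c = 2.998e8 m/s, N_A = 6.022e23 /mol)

0.0017 mol

Photon energy at 501 nm: hc/λ = (6.626e-34)(2.998e8)/(501e-9) = 3.965e-19 J.
Energy delivered: (99.5 mW)(4910 s) = 488.5 J.
Photons incident: 488.5 / 3.965e-19 = 1.232e21, i.e. 1.232e21/6.022e23 = 0.002046 mol.
Product: Φ × n_abs = 0.81 × 0.002046 = 0.001657 mol.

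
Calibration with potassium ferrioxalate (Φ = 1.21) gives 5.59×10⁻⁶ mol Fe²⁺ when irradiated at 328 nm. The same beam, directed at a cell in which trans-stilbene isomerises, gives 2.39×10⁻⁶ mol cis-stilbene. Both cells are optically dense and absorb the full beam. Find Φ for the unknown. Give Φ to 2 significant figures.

Φ = 0.52

Photons absorbed by the actinometer: 5.59×10⁻⁶ / 1.21 = 4.620×10⁻⁶ mol.
Φ(unknown) = 2.39×10⁻⁶ / 4.620×10⁻⁶ = 0.52.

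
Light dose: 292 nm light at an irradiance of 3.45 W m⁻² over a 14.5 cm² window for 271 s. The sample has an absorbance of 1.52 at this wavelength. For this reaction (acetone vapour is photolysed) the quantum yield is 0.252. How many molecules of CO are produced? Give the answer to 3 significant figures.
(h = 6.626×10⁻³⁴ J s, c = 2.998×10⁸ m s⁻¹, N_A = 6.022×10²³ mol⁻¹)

Photon energy at 292 nm: hc/λ = (6.626×10⁻³⁴)(2.998×10⁸)/(292×10⁻⁹) = 6.803×10⁻¹⁹ J.
Energy delivered: (3.45 W m⁻²)(14.5×10⁻⁴ m²)(271 s) = 1.356 J.
Photons incident: 1.356 / 6.803×10⁻¹⁹ = 1.993×10¹⁸, i.e. 1.993×10¹⁸/6.022×10²³ = 3.310×10⁻⁶ mol.
Fraction absorbed: 1 − 10^(−1.52) = 0.9698.
Photons absorbed: 0.9698 × 3.310×10⁻⁶ = 3.210×10⁻⁶ mol.
Product: Φ × n_abs = 0.252 × 3.210×10⁻⁶ = 8.089×10⁻⁷ mol.
As a count: 8.089×10⁻⁷ × 6.022×10²³ = 4.87×10¹⁷.

4.87×10¹⁷ molecules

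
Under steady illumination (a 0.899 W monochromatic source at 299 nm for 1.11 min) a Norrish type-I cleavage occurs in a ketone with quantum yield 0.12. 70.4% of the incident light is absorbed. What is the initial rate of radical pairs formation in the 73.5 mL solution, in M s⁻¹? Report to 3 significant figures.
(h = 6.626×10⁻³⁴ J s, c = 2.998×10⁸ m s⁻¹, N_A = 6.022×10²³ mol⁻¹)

Photon energy at 299 nm: hc/λ = (6.626×10⁻³⁴)(2.998×10⁸)/(299×10⁻⁹) = 6.644×10⁻¹⁹ J.
Energy delivered: (0.899 W)(66.6 s) = 59.87 J.
Photons incident: 59.87 / 6.644×10⁻¹⁹ = 9.011×10¹⁹, i.e. 9.011×10¹⁹/6.022×10²³ = 1.496×10⁻⁴ mol.
Photons absorbed: 0.704 × 1.496×10⁻⁴ = 1.053×10⁻⁴ mol.
Product formed: 0.12 × 1.053×10⁻⁴ = 1.264×10⁻⁵ mol.
Rate: 1.264×10⁻⁵ mol / (66.6 s × 0.0735 L) = 2.58×10⁻⁶ M s⁻¹.

2.58×10⁻⁶ M s⁻¹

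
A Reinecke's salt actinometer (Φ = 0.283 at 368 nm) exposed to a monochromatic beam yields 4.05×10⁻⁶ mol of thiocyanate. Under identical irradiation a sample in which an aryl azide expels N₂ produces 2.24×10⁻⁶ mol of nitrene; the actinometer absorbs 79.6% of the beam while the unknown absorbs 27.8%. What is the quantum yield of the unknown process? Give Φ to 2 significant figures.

Φ = 0.45

Photons absorbed by the actinometer: 4.05×10⁻⁶ / 0.283 = 1.431×10⁻⁵ mol.
Incident flux: 1.431×10⁻⁵ / 0.796 = 1.798×10⁻⁵ einstein.
Absorbed by unknown: 0.278 × 1.798×10⁻⁵ = 4.998×10⁻⁶ mol.
Φ(unknown) = 2.24×10⁻⁶ / 4.998×10⁻⁶ = 0.45.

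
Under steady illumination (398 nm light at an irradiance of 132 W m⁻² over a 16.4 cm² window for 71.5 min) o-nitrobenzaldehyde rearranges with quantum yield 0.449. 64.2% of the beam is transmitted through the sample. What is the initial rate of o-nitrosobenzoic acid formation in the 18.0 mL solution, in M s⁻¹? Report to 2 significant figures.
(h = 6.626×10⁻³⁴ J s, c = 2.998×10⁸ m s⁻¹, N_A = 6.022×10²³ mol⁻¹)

Photon energy at 398 nm: hc/λ = (6.626×10⁻³⁴)(2.998×10⁸)/(398×10⁻⁹) = 4.991×10⁻¹⁹ J.
Energy delivered: (132 W m⁻²)(16.4×10⁻⁴ m²)(4290 s) = 928.7 J.
Photons incident: 928.7 / 4.991×10⁻¹⁹ = 1.861×10²¹, i.e. 1.861×10²¹/6.022×10²³ = 0.003090 mol.
Fraction absorbed: 1 − 64.2/100 = 0.3580.
Photons absorbed: 0.3580 × 0.003090 = 0.001106 mol.
Product formed: 0.449 × 0.001106 = 4.966×10⁻⁴ mol.
Rate: 4.966×10⁻⁴ mol / (4290 s × 0.018 L) = 6.4×10⁻⁶ M s⁻¹.

6.4×10⁻⁶ M s⁻¹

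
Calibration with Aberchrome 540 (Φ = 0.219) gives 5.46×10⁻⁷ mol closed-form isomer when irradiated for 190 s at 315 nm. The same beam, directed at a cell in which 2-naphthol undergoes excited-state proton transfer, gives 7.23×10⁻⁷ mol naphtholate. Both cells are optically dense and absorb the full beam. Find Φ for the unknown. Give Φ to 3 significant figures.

Photons absorbed by the actinometer: 5.46×10⁻⁷ / 0.219 = 2.493×10⁻⁶ mol.
Φ(unknown) = 7.23×10⁻⁷ / 2.493×10⁻⁶ = 0.290.

Φ = 0.290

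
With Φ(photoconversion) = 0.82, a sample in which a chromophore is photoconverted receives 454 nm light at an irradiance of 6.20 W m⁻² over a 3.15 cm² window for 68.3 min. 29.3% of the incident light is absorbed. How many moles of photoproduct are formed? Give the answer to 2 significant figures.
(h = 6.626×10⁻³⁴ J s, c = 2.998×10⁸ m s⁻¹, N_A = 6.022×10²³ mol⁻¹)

Photon energy at 454 nm: hc/λ = (6.626×10⁻³⁴)(2.998×10⁸)/(454×10⁻⁹) = 4.375×10⁻¹⁹ J.
Energy delivered: (6.20 W m⁻²)(3.15×10⁻⁴ m²)(4098 s) = 8.003 J.
Photons incident: 8.003 / 4.375×10⁻¹⁹ = 1.829×10¹⁹, i.e. 1.829×10¹⁹/6.022×10²³ = 3.037×10⁻⁵ mol.
Photons absorbed: 0.293 × 3.037×10⁻⁵ = 8.898×10⁻⁶ mol.
Product: Φ × n_abs = 0.82 × 8.898×10⁻⁶ = 7.296×10⁻⁶ mol.

7.3×10⁻⁶ mol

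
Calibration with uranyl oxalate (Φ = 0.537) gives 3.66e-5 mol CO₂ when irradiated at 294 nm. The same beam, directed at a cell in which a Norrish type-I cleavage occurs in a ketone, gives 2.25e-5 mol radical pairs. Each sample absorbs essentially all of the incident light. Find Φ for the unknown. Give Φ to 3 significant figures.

Φ = 0.330

Photons absorbed by the actinometer: 3.66e-5 / 0.537 = 6.816e-5 mol.
Φ(unknown) = 2.25e-5 / 6.816e-5 = 0.330.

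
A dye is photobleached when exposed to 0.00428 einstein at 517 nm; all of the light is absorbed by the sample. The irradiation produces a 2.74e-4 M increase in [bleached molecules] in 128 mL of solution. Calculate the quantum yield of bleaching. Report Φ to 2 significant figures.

Φ = 0.0082

Product: (2.74e-4 M)(0.128 L) = 3.507e-5 mol.
Φ = 3.507e-5 mol / 0.00428 mol photons = 0.0082.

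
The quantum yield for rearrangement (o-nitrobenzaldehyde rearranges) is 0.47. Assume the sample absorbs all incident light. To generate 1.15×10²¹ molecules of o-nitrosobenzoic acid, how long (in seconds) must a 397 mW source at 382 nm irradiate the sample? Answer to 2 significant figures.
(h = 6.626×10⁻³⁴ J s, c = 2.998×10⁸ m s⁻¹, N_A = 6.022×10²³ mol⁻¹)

Product: 1.15×10²¹ / 6.022×10²³ = 0.001910 mol.
Photons that must be absorbed: 0.001910 / 0.47 = 0.004064 mol.
Photon energy: hc/λ = 5.200×10⁻¹⁹ J; per mole, 3.131×10⁵ J mol⁻¹.
Energy required: 0.004064 × 3.131×10⁵ = 1272 J.
Time: 1272 J / 0.397 W = 3200 s.

t ≈ 3200 s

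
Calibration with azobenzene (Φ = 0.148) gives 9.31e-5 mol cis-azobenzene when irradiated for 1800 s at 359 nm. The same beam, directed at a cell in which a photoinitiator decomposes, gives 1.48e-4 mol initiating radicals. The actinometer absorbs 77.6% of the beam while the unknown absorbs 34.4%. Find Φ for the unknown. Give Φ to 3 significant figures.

Photons absorbed by the actinometer: 9.31e-5 / 0.148 = 6.291e-4 mol.
Incident flux: 6.291e-4 / 0.776 = 8.107e-4 einstein.
Absorbed by unknown: 0.344 × 8.107e-4 = 2.789e-4 mol.
Φ(unknown) = 1.48e-4 / 2.789e-4 = 0.531.

Φ = 0.531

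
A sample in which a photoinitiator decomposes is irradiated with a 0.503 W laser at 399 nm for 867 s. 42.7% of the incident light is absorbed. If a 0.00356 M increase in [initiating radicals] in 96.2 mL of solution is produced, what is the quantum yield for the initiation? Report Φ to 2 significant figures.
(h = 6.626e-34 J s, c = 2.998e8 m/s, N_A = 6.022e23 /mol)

Product: (0.00356 M)(0.0962 L) = 3.425e-4 mol.
Photon energy at 399 nm: hc/λ = (6.626e-34)(2.998e8)/(399e-9) = 4.979e-19 J.
Energy delivered: (0.503 W)(867 s) = 436.1 J.
Photons incident: 436.1 / 4.979e-19 = 8.759e20, i.e. 8.759e20/6.022e23 = 0.001455 mol.
Photons absorbed: 0.427 × 0.001455 = 6.213e-4 mol.
Φ = 3.425e-4 mol / 6.213e-4 mol photons = 0.55.

Φ = 0.55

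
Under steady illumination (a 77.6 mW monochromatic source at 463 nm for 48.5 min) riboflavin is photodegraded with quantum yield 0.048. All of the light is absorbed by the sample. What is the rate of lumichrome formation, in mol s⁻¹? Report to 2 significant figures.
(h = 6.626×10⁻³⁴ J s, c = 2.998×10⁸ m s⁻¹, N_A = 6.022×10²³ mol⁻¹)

1.4×10⁻⁸ mol s⁻¹

Photon energy at 463 nm: hc/λ = (6.626×10⁻³⁴)(2.998×10⁸)/(463×10⁻⁹) = 4.290×10⁻¹⁹ J.
Energy delivered: (77.6 mW)(2910 s) = 225.8 J.
Photons incident: 225.8 / 4.290×10⁻¹⁹ = 5.263×10²⁰, i.e. 5.263×10²⁰/6.022×10²³ = 8.740×10⁻⁴ mol.
Product formed: 0.048 × 8.740×10⁻⁴ = 4.195×10⁻⁵ mol.
Rate: 4.195×10⁻⁵ / 2910 s = 1.4×10⁻⁸ mol s⁻¹.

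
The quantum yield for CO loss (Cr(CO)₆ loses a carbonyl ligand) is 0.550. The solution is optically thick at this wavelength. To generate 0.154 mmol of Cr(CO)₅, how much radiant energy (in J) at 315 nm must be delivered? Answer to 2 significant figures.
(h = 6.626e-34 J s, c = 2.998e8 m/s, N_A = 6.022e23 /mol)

110 J

Product: 0.154 mmol = 1.54e-4 mol.
Photons that must be absorbed: 1.54e-4 / 0.550 = 2.800e-4 mol.
Photon energy: hc/λ = 6.306e-19 J; per mole, 3.797e5 J mol⁻¹.
Energy required: 2.800e-4 × 3.797e5 = 110 J.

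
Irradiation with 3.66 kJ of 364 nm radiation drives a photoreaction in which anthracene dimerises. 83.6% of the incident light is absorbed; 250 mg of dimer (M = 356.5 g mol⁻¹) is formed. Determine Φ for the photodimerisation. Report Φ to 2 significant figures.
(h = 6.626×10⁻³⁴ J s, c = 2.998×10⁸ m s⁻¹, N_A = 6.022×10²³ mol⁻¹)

Product: 250 mg / 356.5 g mol⁻¹ = 7.013×10⁻⁴ mol.
Photon energy at 364 nm: hc/λ = (6.626×10⁻³⁴)(2.998×10⁸)/(364×10⁻⁹) = 5.457×10⁻¹⁹ J.
Incident energy: 3.66 kJ = 3660 J.
Photons incident: 3660 / 5.457×10⁻¹⁹ = 6.707×10²¹, i.e. 6.707×10²¹/6.022×10²³ = 0.01114 mol.
Photons absorbed: 0.836 × 0.01114 = 0.009313 mol.
Φ = 7.013×10⁻⁴ mol / 0.009313 mol photons = 0.075.

Φ = 0.075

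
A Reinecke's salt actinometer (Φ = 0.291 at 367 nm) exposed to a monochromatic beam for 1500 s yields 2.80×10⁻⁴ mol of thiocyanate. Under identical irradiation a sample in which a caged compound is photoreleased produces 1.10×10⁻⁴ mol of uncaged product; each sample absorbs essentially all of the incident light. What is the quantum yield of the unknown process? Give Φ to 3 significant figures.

Photons absorbed by the actinometer: 2.80×10⁻⁴ / 0.291 = 9.622×10⁻⁴ mol.
Φ(unknown) = 1.10×10⁻⁴ / 9.622×10⁻⁴ = 0.114.

Φ = 0.114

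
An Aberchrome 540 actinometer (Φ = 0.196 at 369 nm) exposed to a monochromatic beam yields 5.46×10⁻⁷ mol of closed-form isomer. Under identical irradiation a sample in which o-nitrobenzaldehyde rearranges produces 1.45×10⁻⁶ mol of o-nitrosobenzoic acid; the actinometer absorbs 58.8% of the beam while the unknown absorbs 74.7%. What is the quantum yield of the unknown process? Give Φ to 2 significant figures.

Φ = 0.41

Photons absorbed by the actinometer: 5.46×10⁻⁷ / 0.196 = 2.786×10⁻⁶ mol.
Incident flux: 2.786×10⁻⁶ / 0.588 = 4.738×10⁻⁶ einstein.
Absorbed by unknown: 0.747 × 4.738×10⁻⁶ = 3.539×10⁻⁶ mol.
Φ(unknown) = 1.45×10⁻⁶ / 3.539×10⁻⁶ = 0.41.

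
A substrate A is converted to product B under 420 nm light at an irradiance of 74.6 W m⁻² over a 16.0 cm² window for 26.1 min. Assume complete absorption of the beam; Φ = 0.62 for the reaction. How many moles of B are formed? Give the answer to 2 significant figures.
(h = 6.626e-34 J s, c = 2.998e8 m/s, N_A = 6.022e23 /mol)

Photon energy at 420 nm: hc/λ = (6.626e-34)(2.998e8)/(420e-9) = 4.730e-19 J.
Energy delivered: (74.6 W m⁻²)(16.0e-4 m²)(1566 s) = 186.9 J.
Photons incident: 186.9 / 4.730e-19 = 3.951e20, i.e. 3.951e20/6.022e23 = 6.561e-4 mol.
Product: Φ × n_abs = 0.62 × 6.561e-4 = 4.068e-4 mol.

4.1e-4 mol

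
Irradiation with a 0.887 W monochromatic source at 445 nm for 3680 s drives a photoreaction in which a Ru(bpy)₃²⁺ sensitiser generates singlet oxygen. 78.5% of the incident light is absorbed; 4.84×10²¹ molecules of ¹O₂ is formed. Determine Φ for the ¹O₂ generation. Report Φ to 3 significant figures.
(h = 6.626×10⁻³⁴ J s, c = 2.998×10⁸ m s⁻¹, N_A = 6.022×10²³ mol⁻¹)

Φ = 0.843

Product: 4.84×10²¹ / 6.022×10²³ = 0.008037 mol.
Photon energy at 445 nm: hc/λ = (6.626×10⁻³⁴)(2.998×10⁸)/(445×10⁻⁹) = 4.464×10⁻¹⁹ J.
Energy delivered: (0.887 W)(3680 s) = 3264 J.
Photons incident: 3264 / 4.464×10⁻¹⁹ = 7.312×10²¹, i.e. 7.312×10²¹/6.022×10²³ = 0.01214 mol.
Photons absorbed: 0.785 × 0.01214 = 0.009530 mol.
Φ = 0.008037 mol / 0.009530 mol photons = 0.843.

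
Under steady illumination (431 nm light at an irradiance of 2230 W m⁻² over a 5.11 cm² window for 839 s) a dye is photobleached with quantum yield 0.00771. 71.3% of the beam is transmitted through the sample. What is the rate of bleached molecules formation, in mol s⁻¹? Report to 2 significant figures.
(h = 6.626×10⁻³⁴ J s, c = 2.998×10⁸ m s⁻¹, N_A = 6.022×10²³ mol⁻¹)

9.1×10⁻⁹ mol s⁻¹

Photon energy at 431 nm: hc/λ = (6.626×10⁻³⁴)(2.998×10⁸)/(431×10⁻⁹) = 4.609×10⁻¹⁹ J.
Energy delivered: (2230 W m⁻²)(5.11×10⁻⁴ m²)(839 s) = 956.1 J.
Photons incident: 956.1 / 4.609×10⁻¹⁹ = 2.074×10²¹, i.e. 2.074×10²¹/6.022×10²³ = 0.003444 mol.
Fraction absorbed: 1 − 71.3/100 = 0.2870.
Photons absorbed: 0.2870 × 0.003444 = 9.884×10⁻⁴ mol.
Product formed: 0.00771 × 9.884×10⁻⁴ = 7.621×10⁻⁶ mol.
Rate: 7.621×10⁻⁶ / 839 s = 9.1×10⁻⁹ mol s⁻¹.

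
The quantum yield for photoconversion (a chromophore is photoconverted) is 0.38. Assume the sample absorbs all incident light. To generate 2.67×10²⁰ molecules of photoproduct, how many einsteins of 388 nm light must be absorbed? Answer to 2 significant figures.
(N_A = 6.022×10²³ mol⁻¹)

0.0012 einstein

Product: 2.67×10²⁰ / 6.022×10²³ = 4.434×10⁻⁴ mol.
Photons that must be absorbed: 4.434×10⁻⁴ / 0.38 = 0.001167 mol.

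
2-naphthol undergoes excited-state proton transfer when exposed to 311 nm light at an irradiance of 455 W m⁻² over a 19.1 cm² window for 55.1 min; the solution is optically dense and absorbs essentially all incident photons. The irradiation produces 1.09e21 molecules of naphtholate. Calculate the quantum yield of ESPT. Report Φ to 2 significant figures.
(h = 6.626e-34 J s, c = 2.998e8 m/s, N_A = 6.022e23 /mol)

Product: 1.09e21 / 6.022e23 = 0.001810 mol.
Photon energy at 311 nm: hc/λ = (6.626e-34)(2.998e8)/(311e-9) = 6.387e-19 J.
Energy delivered: (455 W m⁻²)(19.1e-4 m²)(3306 s) = 2873 J.
Photons incident: 2873 / 6.387e-19 = 4.498e21, i.e. 4.498e21/6.022e23 = 0.007469 mol.
Φ = 0.001810 mol / 0.007469 mol photons = 0.24.

Φ = 0.24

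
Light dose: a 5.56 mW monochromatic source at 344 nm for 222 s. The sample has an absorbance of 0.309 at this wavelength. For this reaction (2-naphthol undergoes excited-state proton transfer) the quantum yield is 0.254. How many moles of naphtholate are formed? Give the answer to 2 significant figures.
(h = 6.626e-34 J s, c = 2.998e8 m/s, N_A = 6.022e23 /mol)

4.6e-7 mol

Photon energy at 344 nm: hc/λ = (6.626e-34)(2.998e8)/(344e-9) = 5.775e-19 J.
Energy delivered: (5.56 mW)(222 s) = 1.234 J.
Photons incident: 1.234 / 5.775e-19 = 2.137e18, i.e. 2.137e18/6.022e23 = 3.549e-6 mol.
Fraction absorbed: 1 − 10^(−0.309) = 0.5091.
Photons absorbed: 0.5091 × 3.549e-6 = 1.807e-6 mol.
Product: Φ × n_abs = 0.254 × 1.807e-6 = 4.590e-7 mol.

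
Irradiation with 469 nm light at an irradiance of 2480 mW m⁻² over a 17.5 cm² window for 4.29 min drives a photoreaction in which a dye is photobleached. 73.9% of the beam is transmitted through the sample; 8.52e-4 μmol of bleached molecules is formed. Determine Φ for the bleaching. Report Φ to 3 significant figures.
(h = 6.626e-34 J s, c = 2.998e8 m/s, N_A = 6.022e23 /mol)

Φ = 7.45e-4

Product: 8.52e-4 μmol = 8.52e-10 mol.
Photon energy at 469 nm: hc/λ = (6.626e-34)(2.998e8)/(469e-9) = 4.236e-19 J.
Energy delivered: (2480 mW m⁻²)(17.5e-4 m²)(257.4 s) = 1.117 J.
Photons incident: 1.117 / 4.236e-19 = 2.637e18, i.e. 2.637e18/6.022e23 = 4.379e-6 mol.
Fraction absorbed: 1 − 73.9/100 = 0.2610.
Photons absorbed: 0.2610 × 4.379e-6 = 1.143e-6 mol.
Φ = 8.52e-10 mol / 1.143e-6 mol photons = 7.45e-4.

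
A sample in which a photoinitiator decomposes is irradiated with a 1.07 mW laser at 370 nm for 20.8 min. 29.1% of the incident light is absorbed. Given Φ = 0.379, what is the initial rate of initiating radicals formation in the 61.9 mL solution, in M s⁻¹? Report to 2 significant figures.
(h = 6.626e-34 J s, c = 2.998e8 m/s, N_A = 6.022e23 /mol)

5.9e-9 M s⁻¹

Photon energy at 370 nm: hc/λ = (6.626e-34)(2.998e8)/(370e-9) = 5.369e-19 J.
Energy delivered: (1.07 mW)(1248 s) = 1.335 J.
Photons incident: 1.335 / 5.369e-19 = 2.486e18, i.e. 2.486e18/6.022e23 = 4.128e-6 mol.
Photons absorbed: 0.291 × 4.128e-6 = 1.201e-6 mol.
Product formed: 0.379 × 1.201e-6 = 4.552e-7 mol.
Rate: 4.552e-7 mol / (1248 s × 0.0619 L) = 5.9e-9 M s⁻¹.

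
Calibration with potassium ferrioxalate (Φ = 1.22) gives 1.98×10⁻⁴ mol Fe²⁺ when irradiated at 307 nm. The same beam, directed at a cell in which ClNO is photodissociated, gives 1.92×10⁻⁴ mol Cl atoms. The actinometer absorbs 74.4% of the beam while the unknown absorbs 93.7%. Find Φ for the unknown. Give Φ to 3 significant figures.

Photons absorbed by the actinometer: 1.98×10⁻⁴ / 1.22 = 1.623×10⁻⁴ mol.
Incident flux: 1.623×10⁻⁴ / 0.744 = 2.181×10⁻⁴ einstein.
Absorbed by unknown: 0.937 × 2.181×10⁻⁴ = 2.044×10⁻⁴ mol.
Φ(unknown) = 1.92×10⁻⁴ / 2.044×10⁻⁴ = 0.939.

Φ = 0.939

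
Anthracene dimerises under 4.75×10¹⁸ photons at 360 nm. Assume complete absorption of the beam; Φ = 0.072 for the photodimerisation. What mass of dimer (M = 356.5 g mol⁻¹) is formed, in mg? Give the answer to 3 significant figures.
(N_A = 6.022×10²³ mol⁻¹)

Moles of photons: 4.75×10¹⁸ / 6.022×10²³ = 7.888×10⁻⁶ mol.
Product: Φ × n_abs = 0.072 × 7.888×10⁻⁶ = 5.679×10⁻⁷ mol.
Mass: 5.679×10⁻⁷ × 356.5 = 2.025×10⁻⁴ g = 0.202 mg.

0.202 mg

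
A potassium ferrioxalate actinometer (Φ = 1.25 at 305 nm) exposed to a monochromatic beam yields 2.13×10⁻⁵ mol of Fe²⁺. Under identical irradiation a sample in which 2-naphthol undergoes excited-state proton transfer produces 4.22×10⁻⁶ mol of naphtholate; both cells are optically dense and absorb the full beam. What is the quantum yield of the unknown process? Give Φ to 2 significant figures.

Photons absorbed by the actinometer: 2.13×10⁻⁵ / 1.25 = 1.704×10⁻⁵ mol.
Φ(unknown) = 4.22×10⁻⁶ / 1.704×10⁻⁵ = 0.25.

Φ = 0.25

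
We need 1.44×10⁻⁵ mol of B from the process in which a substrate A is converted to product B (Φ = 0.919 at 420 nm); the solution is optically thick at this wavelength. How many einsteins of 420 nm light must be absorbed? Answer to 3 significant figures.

Photons that must be absorbed: 1.44×10⁻⁵ / 0.919 = 1.567×10⁻⁵ mol.

1.57×10⁻⁵ einstein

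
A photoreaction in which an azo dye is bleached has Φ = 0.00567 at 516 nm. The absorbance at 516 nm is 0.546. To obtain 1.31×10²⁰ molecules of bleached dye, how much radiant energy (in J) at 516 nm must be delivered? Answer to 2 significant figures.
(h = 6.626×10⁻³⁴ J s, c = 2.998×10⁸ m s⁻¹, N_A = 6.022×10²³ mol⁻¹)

Product: 1.31×10²⁰ / 6.022×10²³ = 2.175×10⁻⁴ mol.
Photons that must be absorbed: 2.175×10⁻⁴ / 0.00567 = 0.03836 mol.
Fraction absorbed: 1 − 10^(−0.546) = 0.7156.
Incident photons needed: 0.03836 / 0.7156 = 0.05361 mol.
Photon energy: hc/λ = 3.850×10⁻¹⁹ J; per mole, 2.318×10⁵ J mol⁻¹.
Energy required: 0.05361 × 2.318×10⁵ = 1.2×10⁴ J.

1.2×10⁴ J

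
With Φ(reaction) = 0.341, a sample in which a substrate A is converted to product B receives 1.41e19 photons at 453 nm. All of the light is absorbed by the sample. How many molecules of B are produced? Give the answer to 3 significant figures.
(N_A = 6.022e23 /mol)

Moles of photons: 1.41e19 / 6.022e23 = 2.341e-5 mol.
Product: Φ × n_abs = 0.341 × 2.341e-5 = 7.983e-6 mol.
As a count: 7.983e-6 × 6.022e23 = 4.81e18.

4.81e18 molecules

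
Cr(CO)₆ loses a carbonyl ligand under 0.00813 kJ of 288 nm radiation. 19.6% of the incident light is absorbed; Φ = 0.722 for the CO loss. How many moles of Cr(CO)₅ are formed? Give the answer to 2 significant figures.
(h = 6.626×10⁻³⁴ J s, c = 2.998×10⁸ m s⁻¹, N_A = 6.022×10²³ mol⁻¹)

2.8×10⁻⁶ mol

Photon energy at 288 nm: hc/λ = (6.626×10⁻³⁴)(2.998×10⁸)/(288×10⁻⁹) = 6.897×10⁻¹⁹ J.
Incident energy: 0.00813 kJ = 8.13 J.
Photons incident: 8.13 / 6.897×10⁻¹⁹ = 1.179×10¹⁹, i.e. 1.179×10¹⁹/6.022×10²³ = 1.958×10⁻⁵ mol.
Photons absorbed: 0.196 × 1.958×10⁻⁵ = 3.838×10⁻⁶ mol.
Product: Φ × n_abs = 0.722 × 3.838×10⁻⁶ = 2.771×10⁻⁶ mol.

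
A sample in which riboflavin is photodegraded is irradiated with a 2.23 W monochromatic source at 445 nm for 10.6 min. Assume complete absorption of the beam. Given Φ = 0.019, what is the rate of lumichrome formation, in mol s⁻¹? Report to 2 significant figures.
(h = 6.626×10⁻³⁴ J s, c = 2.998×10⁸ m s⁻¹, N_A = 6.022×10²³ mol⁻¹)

1.6×10⁻⁷ mol s⁻¹

Photon energy at 445 nm: hc/λ = (6.626×10⁻³⁴)(2.998×10⁸)/(445×10⁻⁹) = 4.464×10⁻¹⁹ J.
Energy delivered: (2.23 W)(636 s) = 1418 J.
Photons incident: 1418 / 4.464×10⁻¹⁹ = 3.177×10²¹, i.e. 3.177×10²¹/6.022×10²³ = 0.005276 mol.
Product formed: 0.019 × 0.005276 = 1.002×10⁻⁴ mol.
Rate: 1.002×10⁻⁴ / 636 s = 1.6×10⁻⁷ mol s⁻¹.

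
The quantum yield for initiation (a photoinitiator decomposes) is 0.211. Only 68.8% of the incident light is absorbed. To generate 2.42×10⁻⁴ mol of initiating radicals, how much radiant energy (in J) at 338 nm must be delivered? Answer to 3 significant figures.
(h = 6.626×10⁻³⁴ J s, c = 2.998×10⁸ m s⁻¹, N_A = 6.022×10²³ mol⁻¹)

590 J

Photons that must be absorbed: 2.42×10⁻⁴ / 0.211 = 0.001147 mol.
Incident photons needed: 0.001147 / 0.688 = 0.001667 mol.
Photon energy: hc/λ = 5.877×10⁻¹⁹ J; per mole, 3.539×10⁵ J mol⁻¹.
Energy required: 0.001667 × 3.539×10⁵ = 590 J.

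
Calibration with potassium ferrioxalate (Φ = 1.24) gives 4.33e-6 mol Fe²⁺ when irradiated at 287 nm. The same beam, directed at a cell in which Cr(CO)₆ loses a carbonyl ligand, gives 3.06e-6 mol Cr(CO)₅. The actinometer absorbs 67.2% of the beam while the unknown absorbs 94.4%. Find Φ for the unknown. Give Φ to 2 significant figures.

Φ = 0.62

Photons absorbed by the actinometer: 4.33e-6 / 1.24 = 3.492e-6 mol.
Incident flux: 3.492e-6 / 0.672 = 5.196e-6 einstein.
Absorbed by unknown: 0.944 × 5.196e-6 = 4.905e-6 mol.
Φ(unknown) = 3.06e-6 / 4.905e-6 = 0.62.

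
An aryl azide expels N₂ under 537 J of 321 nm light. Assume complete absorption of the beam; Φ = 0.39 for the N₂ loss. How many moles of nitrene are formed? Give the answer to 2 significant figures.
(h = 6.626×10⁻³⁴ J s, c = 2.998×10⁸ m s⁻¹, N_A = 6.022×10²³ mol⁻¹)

5.6×10⁻⁴ mol

Photon energy at 321 nm: hc/λ = (6.626×10⁻³⁴)(2.998×10⁸)/(321×10⁻⁹) = 6.188×10⁻¹⁹ J.
Photons incident: 537 / 6.188×10⁻¹⁹ = 8.678×10²⁰, i.e. 8.678×10²⁰/6.022×10²³ = 0.001441 mol.
Product: Φ × n_abs = 0.39 × 0.001441 = 5.620×10⁻⁴ mol.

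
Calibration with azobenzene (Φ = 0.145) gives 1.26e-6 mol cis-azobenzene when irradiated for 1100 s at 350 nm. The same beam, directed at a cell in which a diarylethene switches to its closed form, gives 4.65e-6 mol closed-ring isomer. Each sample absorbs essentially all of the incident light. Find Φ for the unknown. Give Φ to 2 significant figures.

Photons absorbed by the actinometer: 1.26e-6 / 0.145 = 8.690e-6 mol.
Φ(unknown) = 4.65e-6 / 8.690e-6 = 0.54.

Φ = 0.54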